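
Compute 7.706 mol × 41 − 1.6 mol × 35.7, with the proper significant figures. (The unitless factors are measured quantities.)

7.706 × 41 = 315.946 → 3.2 × 10^2 mol (2 s.f., last digit at the 10^1 place).
1.6 × 35.7 = 57.12 → 57 mol (2 s.f., last digit at the 10^0 place).
Difference: 258.826 mol; keep the coarser place, 10^1.
Result: 2.6 × 10^2 mol.

2.6 × 10^2 mol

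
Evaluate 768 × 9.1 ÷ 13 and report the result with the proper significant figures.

768 × 9.1 ÷ 13 = 537.6
Multiplication/division keeps the fewest significant figures: 768 → 3 s.f., 9.1 → 2 s.f., 13 → 2 s.f.; limit is 2.
Rounded to 2 significant figures: 5.4 × 10^2.

5.4 × 10^2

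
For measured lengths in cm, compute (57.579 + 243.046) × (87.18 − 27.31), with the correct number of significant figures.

57.579 + 243.046 = 300.625, limited to 3 d.p. → 6 s.f.; 87.18 − 27.31 = 59.87, limited to 2 d.p. → 4 s.f.
Carrying full precision, 300.625 × 59.87 = 17998.41875; keep min(6, 4) = 4 s.f.
Rounded to 4 significant figures: 1.800 × 10⁴ cm².

1.800 × 10⁴ cm²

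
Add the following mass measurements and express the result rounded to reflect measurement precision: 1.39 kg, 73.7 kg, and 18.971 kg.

94.1 kg

1.39 kg + 73.7 kg + 18.971 kg = 94.061 kg.
Addition/subtraction keeps the fewest decimal places: 1.39 → 2 decimal places, 73.7 → 1 decimal place, 18.971 → 3 decimal places; limit is 1.
Rounded to 1 decimal place: 94.1 kg.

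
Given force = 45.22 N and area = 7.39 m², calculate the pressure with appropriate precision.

pressure = 45.22 N ÷ 7.39 m² = 6.11907983762… Pa.
45.22 has 4 significant figures; 7.39 has 3.
Division/multiplication keeps the fewest: 3 significant figures.
Rounded: 6.12 Pa.

6.12 Pa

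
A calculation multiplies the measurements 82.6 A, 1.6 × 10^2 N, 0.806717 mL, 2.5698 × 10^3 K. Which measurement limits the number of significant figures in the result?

82.6 A → 3 s.f.; 1.6 × 10^2 N → 2 s.f.; 0.806717 mL → 6 s.f.; 2.5698 × 10^3 K → 5 s.f.
The fewest is 2 significant figures, from 1.6 × 10^2 N.

1.6 × 10^2 N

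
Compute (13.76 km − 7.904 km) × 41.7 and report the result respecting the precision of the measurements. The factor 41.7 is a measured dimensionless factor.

244 km

13.76 km − 7.904 km = 5.856 km; the difference is limited to 2 decimal places (3 s.f.).
Carrying full precision, 5.856 × 41.7 = 244.1952 km; 41.7 has 3 s.f., so the result keeps min(3, 3) = 3 s.f.
Rounded to 3 significant figures: 244 km.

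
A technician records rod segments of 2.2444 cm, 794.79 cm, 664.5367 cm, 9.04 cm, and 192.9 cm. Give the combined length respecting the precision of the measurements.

1663.5 cm

2.2444 cm + 794.79 cm + 664.5367 cm + 9.04 cm + 192.9 cm = 1663.5111 cm.
Addition/subtraction keeps the fewest decimal places: 2.2444 → 4 decimal places, 794.79 → 2 decimal places, 664.5367 → 4 decimal places, 9.04 → 2 decimal places, 192.9 → 1 decimal place; limit is 1.
Rounded to 1 decimal place: 1663.5 cm.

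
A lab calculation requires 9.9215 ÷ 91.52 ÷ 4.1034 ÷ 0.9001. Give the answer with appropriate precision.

9.9215 ÷ 91.52 ÷ 4.1034 ÷ 0.9001 = 0.0293512572926…
Multiplication/division keeps the fewest significant figures: 9.9215 → 5 s.f., 91.52 → 4 s.f., 4.1034 → 5 s.f., 0.9001 → 4 s.f.; limit is 4.
Rounded to 4 significant figures: 0.02935.

0.02935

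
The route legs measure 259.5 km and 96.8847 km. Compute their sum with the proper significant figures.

356.4 km

259.5 km + 96.8847 km = 356.3847 km.
Addition/subtraction keeps the fewest decimal places: 259.5 → 1 decimal place, 96.8847 → 4 decimal places; limit is 1.
Rounded to 1 decimal place: 356.4 km.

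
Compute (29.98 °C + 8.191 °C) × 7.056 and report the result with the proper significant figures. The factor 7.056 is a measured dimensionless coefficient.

29.98 °C + 8.191 °C = 38.171 °C; the sum is limited to 2 decimal places (4 s.f.).
Carrying full precision, 38.171 × 7.056 = 269.334576 °C; 7.056 has 4 s.f., so the result keeps min(4, 4) = 4 s.f.
Rounded to 4 significant figures: 269.3 °C.

269.3 °C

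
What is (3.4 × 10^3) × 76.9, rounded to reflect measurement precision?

(3.4 × 10^3) × 76.9 = 261460
Multiplication/division keeps the fewest significant figures: 3.4 × 10^3 → 2 s.f., 76.9 → 3 s.f.; limit is 2.
Rounded to 2 significant figures: 2.6 × 10^5.

2.6 × 10^5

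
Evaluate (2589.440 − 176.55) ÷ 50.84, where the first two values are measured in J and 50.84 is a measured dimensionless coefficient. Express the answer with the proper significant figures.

47.46 J

2589.440 J − 176.55 J = 2412.890 J; the difference is limited to 2 decimal places (6 s.f.).
Carrying full precision, 2412.890 ÷ 50.84 = 47.4604642014… J; 50.84 has 4 s.f., so the result keeps min(6, 4) = 4 s.f.
Rounded to 4 significant figures: 47.46 J.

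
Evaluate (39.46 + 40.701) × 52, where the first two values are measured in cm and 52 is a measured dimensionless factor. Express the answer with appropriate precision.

39.46 cm + 40.701 cm = 80.161 cm; the sum is limited to 2 decimal places (4 s.f.).
Carrying full precision, 80.161 × 52 = 4168.372 cm; 52 has 2 s.f., so the result keeps min(4, 2) = 2 s.f.
Rounded to 2 significant figures: 4.2 × 10^3 cm.

4.2 × 10^3 cm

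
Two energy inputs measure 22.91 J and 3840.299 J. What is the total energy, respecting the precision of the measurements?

3863.21 J

22.91 J + 3840.299 J = 3863.209 J.
Addition/subtraction keeps the fewest decimal places: 22.91 → 2 decimal places, 3840.299 → 3 decimal places; limit is 2.
Rounded to 2 decimal places: 3863.21 J.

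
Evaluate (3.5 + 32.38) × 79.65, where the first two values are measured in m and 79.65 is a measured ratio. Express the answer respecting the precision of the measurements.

3.5 m + 32.38 m = 35.88 m; the sum is limited to 1 decimal place (3 s.f.).
Carrying full precision, 35.88 × 79.65 = 2857.842 m; 79.65 has 4 s.f., so the result keeps min(3, 4) = 3 s.f.
Rounded to 3 significant figures: 2.86 × 10^3 m.

2.86 × 10^3 m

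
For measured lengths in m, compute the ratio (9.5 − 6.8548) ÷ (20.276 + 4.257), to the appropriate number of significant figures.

9.5 − 6.8548 = 2.6452, limited to 1 d.p. → 2 s.f.; 20.276 + 4.257 = 24.533, limited to 3 d.p. → 5 s.f.
Carrying full precision, 2.6452 ÷ 24.533 = 0.107822117148…; keep min(2, 5) = 2 s.f.
Rounded to 2 significant figures: 0.11.

0.11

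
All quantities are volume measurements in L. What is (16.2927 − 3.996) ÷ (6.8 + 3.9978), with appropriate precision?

16.2927 − 3.996 = 12.2967, limited to 3 d.p. → 5 s.f.; 6.8 + 3.9978 = 10.7978, limited to 1 d.p. → 3 s.f.
Carrying full precision, 12.2967 ÷ 10.7978 = 1.13881531423…; keep min(5, 3) = 3 s.f.
Rounded to 3 significant figures: 1.14.

1.14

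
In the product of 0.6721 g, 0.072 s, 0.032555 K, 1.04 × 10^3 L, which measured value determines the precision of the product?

0.6721 g → 4 s.f.; 0.072 s → 2 s.f.; 0.032555 K → 5 s.f.; 1.04 × 10^3 L → 3 s.f.
The fewest is 2 significant figures, from 0.072 s.

0.072 s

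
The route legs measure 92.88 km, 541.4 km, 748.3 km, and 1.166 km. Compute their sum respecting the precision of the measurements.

1383.7 km

92.88 km + 541.4 km + 748.3 km + 1.166 km = 1383.746 km.
Addition/subtraction keeps the fewest decimal places: 92.88 → 2 decimal places, 541.4 → 1 decimal place, 748.3 → 1 decimal place, 1.166 → 3 decimal places; limit is 1.
Rounded to 1 decimal place: 1383.7 km.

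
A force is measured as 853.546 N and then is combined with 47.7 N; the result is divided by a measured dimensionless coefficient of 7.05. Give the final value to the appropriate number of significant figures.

128 N

853.546 N + 47.7 N = 901.246 N; the sum is limited to 1 decimal place (4 s.f.).
Carrying full precision, 901.246 ÷ 7.05 = 127.836312057… N; 7.05 has 3 s.f., so the result keeps min(4, 3) = 3 s.f.
Rounded to 3 significant figures: 128 N.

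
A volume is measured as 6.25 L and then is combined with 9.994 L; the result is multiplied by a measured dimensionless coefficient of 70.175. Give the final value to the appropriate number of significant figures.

1140. L

6.25 L + 9.994 L = 16.244 L; the sum is limited to 2 decimal places (4 s.f.).
Carrying full precision, 16.244 × 70.175 = 1139.9227 L; 70.175 has 5 s.f., so the result keeps min(4, 5) = 4 s.f.
Rounded to 4 significant figures: 1140. L.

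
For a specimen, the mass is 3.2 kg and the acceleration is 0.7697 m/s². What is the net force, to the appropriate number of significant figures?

2.5 N

net force = 3.2 kg × 0.7697 m/s² = 2.46304 N.
3.2 has 2 significant figures; 0.7697 has 4.
Division/multiplication keeps the fewest: 2 significant figures.
Rounded: 2.5 N.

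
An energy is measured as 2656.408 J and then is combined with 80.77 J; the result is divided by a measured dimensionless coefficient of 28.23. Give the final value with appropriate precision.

2656.408 J + 80.77 J = 2737.178 J; the sum is limited to 2 decimal places (6 s.f.).
Carrying full precision, 2737.178 ÷ 28.23 = 96.9599008147… J; 28.23 has 4 s.f., so the result keeps min(6, 4) = 4 s.f.
Rounded to 4 significant figures: 96.96 J.

96.96 J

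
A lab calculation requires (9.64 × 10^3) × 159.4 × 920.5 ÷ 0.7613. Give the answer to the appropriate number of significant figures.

(9.64 × 10^3) × 159.4 × 920.5 ÷ 0.7613 = 1.85794696966 × 10^9…
Multiplication/division keeps the fewest significant figures: 9.64 × 10^3 → 3 s.f., 159.4 → 4 s.f., 920.5 → 4 s.f., 0.7613 → 4 s.f.; limit is 3.
Rounded to 3 significant figures: 1.86 × 10^9.

1.86 × 10^9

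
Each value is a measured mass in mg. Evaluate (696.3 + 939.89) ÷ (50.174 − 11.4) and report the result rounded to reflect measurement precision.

42.2

696.3 + 939.89 = 1636.19, limited to 1 d.p. → 5 s.f.; 50.174 − 11.4 = 38.774, limited to 1 d.p. → 3 s.f.
Carrying full precision, 1636.19 ÷ 38.774 = 42.1981224532…; keep min(5, 3) = 3 s.f.
Rounded to 3 significant figures: 42.2.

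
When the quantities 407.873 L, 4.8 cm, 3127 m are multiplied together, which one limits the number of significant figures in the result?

4.8 cm

407.873 L → 6 s.f.; 4.8 cm → 2 s.f.; 3127 m → 4 s.f.
The fewest is 2 significant figures, from 4.8 cm.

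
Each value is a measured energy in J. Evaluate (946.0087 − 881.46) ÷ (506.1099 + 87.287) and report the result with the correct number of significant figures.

0.1088

946.0087 − 881.46 = 64.5487, limited to 2 d.p. → 4 s.f.; 506.1099 + 87.287 = 593.3969, limited to 3 d.p. → 6 s.f.
Carrying full precision, 64.5487 ÷ 593.3969 = 0.108778289876…; keep min(4, 6) = 4 s.f.
Rounded to 4 significant figures: 0.1088.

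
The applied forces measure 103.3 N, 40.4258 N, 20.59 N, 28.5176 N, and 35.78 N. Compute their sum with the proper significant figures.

103.3 N + 40.4258 N + 20.59 N + 28.5176 N + 35.78 N = 228.6134 N.
Addition/subtraction keeps the fewest decimal places: 103.3 → 1 decimal place, 40.4258 → 4 decimal places, 20.59 → 2 decimal places, 28.5176 → 4 decimal places, 35.78 → 2 decimal places; limit is 1.
Rounded to 1 decimal place: 228.6 N.

228.6 N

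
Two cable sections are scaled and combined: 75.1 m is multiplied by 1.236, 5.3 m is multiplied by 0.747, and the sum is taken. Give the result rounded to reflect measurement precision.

96.8 m

75.1 × 1.236 = 92.8236 → 92.8 m (3 s.f., last digit at the 10^-1 place).
5.3 × 0.747 = 3.9591 → 4.0 m (2 s.f., last digit at the 10^-1 place).
Sum: 96.7827 m; keep the coarser place, 10^-1.
Result: 96.8 m.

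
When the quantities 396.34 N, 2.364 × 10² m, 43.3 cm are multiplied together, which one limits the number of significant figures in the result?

396.34 N → 5 s.f.; 2.364 × 10² m → 4 s.f.; 43.3 cm → 3 s.f.
The fewest is 3 significant figures, from 43.3 cm.

43.3 cm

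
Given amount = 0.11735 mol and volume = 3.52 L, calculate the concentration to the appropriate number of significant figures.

3.33 × 10^-2 mol/L

concentration = 0.11735 mol ÷ 3.52 L = 0.0333380681818… mol/L.
0.11735 has 5 significant figures; 3.52 has 3.
Division/multiplication keeps the fewest: 3 significant figures.
Rounded: 3.33 × 10^-2 mol/L.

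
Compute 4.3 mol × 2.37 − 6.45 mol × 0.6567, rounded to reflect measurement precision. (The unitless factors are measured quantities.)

4.3 × 2.37 = 10.191 → 10. mol (2 s.f., last digit at the 10^0 place).
6.45 × 0.6567 = 4.235715 → 4.24 mol (3 s.f., last digit at the 10^-2 place).
Difference: 5.955285 mol; keep the coarser place, 10^0.
Result: 6 mol.

6 mol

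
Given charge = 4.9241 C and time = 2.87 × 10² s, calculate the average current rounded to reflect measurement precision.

0.0172 A

average current = 4.9241 C ÷ 2.87 × 10² s = 0.0171571428571… A.
4.9241 has 5 significant figures; 2.87 × 10² has 3.
Division/multiplication keeps the fewest: 3 significant figures.
Rounded: 0.0172 A.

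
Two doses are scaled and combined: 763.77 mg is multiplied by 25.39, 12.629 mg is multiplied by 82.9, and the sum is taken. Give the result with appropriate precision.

2.044 × 10⁴ mg

763.77 × 25.39 = 19392.1203 → 1.939 × 10⁴ mg (4 s.f., last digit at the 10^1 place).
12.629 × 82.9 = 1046.9441 → 1.05 × 10³ mg (3 s.f., last digit at the 10^1 place).
Sum: 20439.0644 mg; keep the coarser place, 10^1.
Result: 2.044 × 10⁴ mg.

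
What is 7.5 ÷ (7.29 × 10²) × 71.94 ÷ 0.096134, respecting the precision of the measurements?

7.7

7.5 ÷ (7.29 × 10²) × 71.94 ÷ 0.096134 = 7.698872998…
Multiplication/division keeps the fewest significant figures: 7.5 → 2 s.f., 7.29 × 10² → 3 s.f., 71.94 → 4 s.f., 0.096134 → 5 s.f.; limit is 2.
Rounded to 2 significant figures: 7.7.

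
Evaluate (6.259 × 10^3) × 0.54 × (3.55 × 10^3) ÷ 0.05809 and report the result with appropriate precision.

(6.259 × 10^3) × 0.54 × (3.55 × 10^3) ÷ 0.05809 = 206550232.398…
Multiplication/division keeps the fewest significant figures: 6.259 × 10^3 → 4 s.f., 0.54 → 2 s.f., 3.55 × 10^3 → 3 s.f., 0.05809 → 4 s.f.; limit is 2.
Rounded to 2 significant figures: 2.1 × 10^8.

2.1 × 10^8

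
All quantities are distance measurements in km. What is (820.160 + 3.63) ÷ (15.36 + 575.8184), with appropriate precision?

1.3935

820.160 + 3.63 = 823.790, limited to 2 d.p. → 5 s.f.; 15.36 + 575.8184 = 591.1784, limited to 2 d.p. → 5 s.f.
Carrying full precision, 823.790 ÷ 591.1784 = 1.39347107404…; keep min(5, 5) = 5 s.f.
Rounded to 5 significant figures: 1.3935.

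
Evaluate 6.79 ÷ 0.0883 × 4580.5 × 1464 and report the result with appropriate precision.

5.16 × 10^8

6.79 ÷ 0.0883 × 4580.5 × 1464 = 515659513.93…
Multiplication/division keeps the fewest significant figures: 6.79 → 3 s.f., 0.0883 → 3 s.f., 4580.5 → 5 s.f., 1464 → 4 s.f.; limit is 3.
Rounded to 3 significant figures: 5.16 × 10^8.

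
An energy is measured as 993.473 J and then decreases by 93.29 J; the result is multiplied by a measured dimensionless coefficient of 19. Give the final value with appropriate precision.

993.473 J − 93.29 J = 900.183 J; the difference is limited to 2 decimal places (5 s.f.).
Carrying full precision, 900.183 × 19 = 17103.477 J; 19 has 2 s.f., so the result keeps min(5, 2) = 2 s.f.
Rounded to 2 significant figures: 1.7 × 10^4 J.

1.7 × 10^4 J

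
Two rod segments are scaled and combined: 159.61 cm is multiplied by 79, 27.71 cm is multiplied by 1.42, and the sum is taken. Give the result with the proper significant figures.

1.3 × 10^4 cm

159.61 × 79 = 12609.19 → 1.3 × 10^4 cm (2 s.f., last digit at the 10^3 place).
27.71 × 1.42 = 39.3482 → 39.3 cm (3 s.f., last digit at the 10^-1 place).
Sum: 12648.5382 cm; keep the coarser place, 10^3.
Result: 1.3 × 10^4 cm.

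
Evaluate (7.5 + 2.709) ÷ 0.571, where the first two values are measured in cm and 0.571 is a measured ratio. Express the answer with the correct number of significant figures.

17.9 cm

7.5 cm + 2.709 cm = 10.209 cm; the sum is limited to 1 decimal place (3 s.f.).
Carrying full precision, 10.209 ÷ 0.571 = 17.8791593695… cm; 0.571 has 3 s.f., so the result keeps min(3, 3) = 3 s.f.
Rounded to 3 significant figures: 17.9 cm.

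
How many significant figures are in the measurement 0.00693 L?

3

0.00693: leading zeros are not significant.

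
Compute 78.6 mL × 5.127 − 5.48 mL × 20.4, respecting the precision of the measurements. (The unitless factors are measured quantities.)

78.6 × 5.127 = 402.9822 → 403 mL (3 s.f., last digit at the 10^0 place).
5.48 × 20.4 = 111.792 → 112 mL (3 s.f., last digit at the 10^0 place).
Difference: 291.1902 mL; keep the coarser place, 10^0.
Result: 291 mL.

291 mL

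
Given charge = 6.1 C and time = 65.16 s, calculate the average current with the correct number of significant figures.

0.094 A

average current = 6.1 C ÷ 65.16 s = 0.0936157151627… A.
6.1 has 2 significant figures; 65.16 has 4.
Division/multiplication keeps the fewest: 2 significant figures.
Rounded: 0.094 A.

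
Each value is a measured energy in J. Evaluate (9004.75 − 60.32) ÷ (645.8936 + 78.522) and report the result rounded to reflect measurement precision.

9004.75 − 60.32 = 8944.43, limited to 2 d.p. → 6 s.f.; 645.8936 + 78.522 = 724.4156, limited to 3 d.p. → 6 s.f.
Carrying full precision, 8944.43 ÷ 724.4156 = 12.3470974396…; keep min(6, 6) = 6 s.f.
Rounded to 6 significant figures: 12.3471.

12.3471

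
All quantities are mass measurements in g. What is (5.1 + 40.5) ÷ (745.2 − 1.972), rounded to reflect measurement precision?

5.1 + 40.5 = 45.6, limited to 1 d.p. → 3 s.f.; 745.2 − 1.972 = 743.228, limited to 1 d.p. → 4 s.f.
Carrying full precision, 45.6 ÷ 743.228 = 0.0613539855872…; keep min(3, 4) = 3 s.f.
Rounded to 3 significant figures: 0.0614.

0.0614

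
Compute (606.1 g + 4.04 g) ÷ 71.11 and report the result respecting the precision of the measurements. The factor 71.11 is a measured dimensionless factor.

8.580 g

606.1 g + 4.04 g = 610.14 g; the sum is limited to 1 decimal place (4 s.f.).
Carrying full precision, 610.14 ÷ 71.11 = 8.58022781606… g; 71.11 has 4 s.f., so the result keeps min(4, 4) = 4 s.f.
Rounded to 4 significant figures: 8.580 g.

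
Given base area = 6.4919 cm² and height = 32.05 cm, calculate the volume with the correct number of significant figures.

208.1 cm³

volume = 6.4919 cm² × 32.05 cm = 208.065395 cm³.
6.4919 has 5 significant figures; 32.05 has 4.
Division/multiplication keeps the fewest: 4 significant figures.
Rounded: 208.1 cm³.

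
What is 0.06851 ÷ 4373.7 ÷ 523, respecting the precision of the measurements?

3.00 × 10⁻⁸

0.06851 ÷ 4373.7 ÷ 523 = 2.99504455867 × 10^-8…
Multiplication/division keeps the fewest significant figures: 0.06851 → 4 s.f., 4373.7 → 5 s.f., 523 → 3 s.f.; limit is 3.
Rounded to 3 significant figures: 3.00 × 10⁻⁸.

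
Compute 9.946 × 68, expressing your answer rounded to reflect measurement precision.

6.8 × 10²

9.946 × 68 = 676.328
Multiplication/division keeps the fewest significant figures: 9.946 → 4 s.f., 68 → 2 s.f.; limit is 2.
Rounded to 2 significant figures: 6.8 × 10².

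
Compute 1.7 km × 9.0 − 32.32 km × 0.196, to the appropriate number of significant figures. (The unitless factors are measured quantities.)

9 km

1.7 × 9.0 = 15.3 → 15 km (2 s.f., last digit at the 10^0 place).
32.32 × 0.196 = 6.33472 → 6.33 km (3 s.f., last digit at the 10^-2 place).
Difference: 8.96528 km; keep the coarser place, 10^0.
Result: 9 km.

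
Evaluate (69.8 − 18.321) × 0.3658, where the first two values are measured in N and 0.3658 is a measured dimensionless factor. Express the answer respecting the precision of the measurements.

69.8 N − 18.321 N = 51.479 N; the difference is limited to 1 decimal place (3 s.f.).
Carrying full precision, 51.479 × 0.3658 = 18.8310182 N; 0.3658 has 4 s.f., so the result keeps min(3, 4) = 3 s.f.
Rounded to 3 significant figures: 18.8 N.

18.8 N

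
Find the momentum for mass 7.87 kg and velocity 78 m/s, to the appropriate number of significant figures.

6.1 × 10^2 kg·m/s

momentum = 7.87 kg × 78 m/s = 613.86 kg·m/s.
7.87 has 3 significant figures; 78 has 2.
Division/multiplication keeps the fewest: 2 significant figures.
Rounded: 6.1 × 10^2 kg·m/s.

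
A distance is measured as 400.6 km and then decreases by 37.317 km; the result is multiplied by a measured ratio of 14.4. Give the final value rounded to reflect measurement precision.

400.6 km − 37.317 km = 363.283 km; the difference is limited to 1 decimal place (4 s.f.).
Carrying full precision, 363.283 × 14.4 = 5231.2752 km; 14.4 has 3 s.f., so the result keeps min(4, 3) = 3 s.f.
Rounded to 3 significant figures: 5.23 × 10^3 km.

5.23 × 10^3 km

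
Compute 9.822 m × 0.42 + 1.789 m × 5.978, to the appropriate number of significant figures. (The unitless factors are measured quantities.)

9.822 × 0.42 = 4.12524 → 4.1 m (2 s.f., last digit at the 10^-1 place).
1.789 × 5.978 = 10.694642 → 10.69 m (4 s.f., last digit at the 10^-2 place).
Sum: 14.819882 m; keep the coarser place, 10^-1.
Result: 14.8 m.

14.8 m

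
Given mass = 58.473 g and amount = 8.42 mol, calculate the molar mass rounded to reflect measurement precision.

molar mass = 58.473 g ÷ 8.42 mol = 6.9445368171… g/mol.
58.473 has 5 significant figures; 8.42 has 3.
Division/multiplication keeps the fewest: 3 significant figures.
Rounded: 6.94 g/mol.

6.94 g/mol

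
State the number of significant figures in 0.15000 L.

5

0.15000: leading zeros are not significant; trailing zeros after a decimal point are significant.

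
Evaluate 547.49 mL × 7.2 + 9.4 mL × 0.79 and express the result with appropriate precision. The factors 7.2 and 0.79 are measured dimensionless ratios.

3.9 × 10³ mL

547.49 × 7.2 = 3941.928 → 3.9 × 10³ mL (2 s.f., last digit at the 10^2 place).
9.4 × 0.79 = 7.426 → 7.4 mL (2 s.f., last digit at the 10^-1 place).
Sum: 3949.354 mL; keep the coarser place, 10^2.
Result: 3.9 × 10³ mL.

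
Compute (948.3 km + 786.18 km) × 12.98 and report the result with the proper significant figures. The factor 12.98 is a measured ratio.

948.3 km + 786.18 km = 1734.48 km; the sum is limited to 1 decimal place (5 s.f.).
Carrying full precision, 1734.48 × 12.98 = 22513.5504 km; 12.98 has 4 s.f., so the result keeps min(5, 4) = 4 s.f.
Rounded to 4 significant figures: 2.251 × 10⁴ km.

2.251 × 10⁴ km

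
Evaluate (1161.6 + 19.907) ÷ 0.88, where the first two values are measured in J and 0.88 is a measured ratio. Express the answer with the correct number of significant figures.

1161.6 J + 19.907 J = 1181.507 J; the sum is limited to 1 decimal place (5 s.f.).
Carrying full precision, 1181.507 ÷ 0.88 = 1342.62159091… J; 0.88 has 2 s.f., so the result keeps min(5, 2) = 2 s.f.
Rounded to 2 significant figures: 1.3 × 10^3 J.

1.3 × 10^3 J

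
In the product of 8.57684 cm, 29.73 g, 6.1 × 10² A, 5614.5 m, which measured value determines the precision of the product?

6.1 × 10² A

8.57684 cm → 6 s.f.; 29.73 g → 4 s.f.; 6.1 × 10² A → 2 s.f.; 5614.5 m → 5 s.f.
The fewest is 2 significant figures, from 6.1 × 10² A.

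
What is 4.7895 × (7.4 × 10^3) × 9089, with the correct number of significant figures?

3.2 × 10^8

4.7895 × (7.4 × 10^3) × 9089 = 322135064.7
Multiplication/division keeps the fewest significant figures: 4.7895 → 5 s.f., 7.4 × 10^3 → 2 s.f., 9089 → 4 s.f.; limit is 2.
Rounded to 2 significant figures: 3.2 × 10^8.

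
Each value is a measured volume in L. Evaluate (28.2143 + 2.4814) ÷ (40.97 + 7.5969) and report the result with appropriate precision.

0.6320

28.2143 + 2.4814 = 30.6957, limited to 4 d.p. → 6 s.f.; 40.97 + 7.5969 = 48.5669, limited to 2 d.p. → 4 s.f.
Carrying full precision, 30.6957 ÷ 48.5669 = 0.632029221548…; keep min(6, 4) = 4 s.f.
Rounded to 4 significant figures: 0.6320.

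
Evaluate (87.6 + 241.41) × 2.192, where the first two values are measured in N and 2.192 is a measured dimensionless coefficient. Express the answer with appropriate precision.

87.6 N + 241.41 N = 329.01 N; the sum is limited to 1 decimal place (4 s.f.).
Carrying full precision, 329.01 × 2.192 = 721.18992 N; 2.192 has 4 s.f., so the result keeps min(4, 4) = 4 s.f.
Rounded to 4 significant figures: 7.212 × 10² N.

7.212 × 10² N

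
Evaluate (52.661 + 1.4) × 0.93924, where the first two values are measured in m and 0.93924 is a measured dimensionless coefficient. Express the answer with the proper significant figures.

50.8 m

52.661 m + 1.4 m = 54.061 m; the sum is limited to 1 decimal place (3 s.f.).
Carrying full precision, 54.061 × 0.93924 = 50.77625364 m; 0.93924 has 5 s.f., so the result keeps min(3, 5) = 3 s.f.
Rounded to 3 significant figures: 50.8 m.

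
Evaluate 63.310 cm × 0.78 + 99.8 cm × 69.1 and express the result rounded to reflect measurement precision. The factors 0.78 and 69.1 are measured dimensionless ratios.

6.95 × 10³ cm

63.310 × 0.78 = 49.3818 → 49 cm (2 s.f., last digit at the 10^0 place).
99.8 × 69.1 = 6896.18 → 6.90 × 10³ cm (3 s.f., last digit at the 10^1 place).
Sum: 6945.5618 cm; keep the coarser place, 10^1.
Result: 6.95 × 10³ cm.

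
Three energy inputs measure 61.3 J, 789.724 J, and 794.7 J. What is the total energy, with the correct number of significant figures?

61.3 J + 789.724 J + 794.7 J = 1645.724 J.
Addition/subtraction keeps the fewest decimal places: 61.3 → 1 decimal place, 789.724 → 3 decimal places, 794.7 → 1 decimal place; limit is 1.
Rounded to 1 decimal place: 1645.7 J.

1645.7 J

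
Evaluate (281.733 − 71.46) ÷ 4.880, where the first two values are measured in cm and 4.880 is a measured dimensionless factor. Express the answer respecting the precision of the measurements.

281.733 cm − 71.46 cm = 210.273 cm; the difference is limited to 2 decimal places (5 s.f.).
Carrying full precision, 210.273 ÷ 4.880 = 43.0887295082… cm; 4.880 has 4 s.f., so the result keeps min(5, 4) = 4 s.f.
Rounded to 4 significant figures: 43.09 cm.

43.09 cm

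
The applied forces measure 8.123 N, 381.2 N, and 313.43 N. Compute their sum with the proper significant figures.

8.123 N + 381.2 N + 313.43 N = 702.753 N.
Addition/subtraction keeps the fewest decimal places: 8.123 → 3 decimal places, 381.2 → 1 decimal place, 313.43 → 2 decimal places; limit is 1.
Rounded to 1 decimal place: 702.8 N.

702.8 N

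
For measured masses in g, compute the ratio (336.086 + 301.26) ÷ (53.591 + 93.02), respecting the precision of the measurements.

4.3472

336.086 + 301.26 = 637.346, limited to 2 d.p. → 5 s.f.; 53.591 + 93.02 = 146.611, limited to 2 d.p. → 5 s.f.
Carrying full precision, 637.346 ÷ 146.611 = 4.34719086562…; keep min(5, 5) = 5 s.f.
Rounded to 5 significant figures: 4.3472.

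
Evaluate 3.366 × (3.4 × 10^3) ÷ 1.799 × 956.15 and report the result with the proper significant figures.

6.1 × 10^6

3.366 × (3.4 × 10^3) ÷ 1.799 × 956.15 = 6082580.91162…
Multiplication/division keeps the fewest significant figures: 3.366 → 4 s.f., 3.4 × 10^3 → 2 s.f., 1.799 → 4 s.f., 956.15 → 5 s.f.; limit is 2.
Rounded to 2 significant figures: 6.1 × 10^6.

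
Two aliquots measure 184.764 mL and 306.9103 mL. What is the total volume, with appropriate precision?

491.674 mL

184.764 mL + 306.9103 mL = 491.6743 mL.
Addition/subtraction keeps the fewest decimal places: 184.764 → 3 decimal places, 306.9103 → 4 decimal places; limit is 3.
Rounded to 3 decimal places: 491.674 mL.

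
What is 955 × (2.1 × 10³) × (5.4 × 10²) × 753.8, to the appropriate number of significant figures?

955 × (2.1 × 10³) × (5.4 × 10²) × 753.8 = 8.16342786 × 10^11
Multiplication/division keeps the fewest significant figures: 955 → 3 s.f., 2.1 × 10³ → 2 s.f., 5.4 × 10² → 2 s.f., 753.8 → 4 s.f.; limit is 2.
Rounded to 2 significant figures: 8.2 × 10¹¹.

8.2 × 10¹¹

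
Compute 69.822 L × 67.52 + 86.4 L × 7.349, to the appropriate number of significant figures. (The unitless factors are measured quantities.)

5349 L

69.822 × 67.52 = 4714.38144 → 4714 L (4 s.f., last digit at the 10^0 place).
86.4 × 7.349 = 634.9536 → 635 L (3 s.f., last digit at the 10^0 place).
Sum: 5349.33504 L; keep the coarser place, 10^0.
Result: 5349 L.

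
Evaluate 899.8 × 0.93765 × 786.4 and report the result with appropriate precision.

899.8 × 0.93765 × 786.4 = 663483.690408
Multiplication/division keeps the fewest significant figures: 899.8 → 4 s.f., 0.93765 → 5 s.f., 786.4 → 4 s.f.; limit is 4.
Rounded to 4 significant figures: 6.635 × 10⁵.

6.635 × 10⁵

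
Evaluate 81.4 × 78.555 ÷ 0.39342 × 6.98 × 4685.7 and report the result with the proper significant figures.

5.32 × 10⁸

81.4 × 78.555 ÷ 0.39342 × 6.98 × 4685.7 = 531583761.67…
Multiplication/division keeps the fewest significant figures: 81.4 → 3 s.f., 78.555 → 5 s.f., 0.39342 → 5 s.f., 6.98 → 3 s.f., 4685.7 → 5 s.f.; limit is 3.
Rounded to 3 significant figures: 5.32 × 10⁸.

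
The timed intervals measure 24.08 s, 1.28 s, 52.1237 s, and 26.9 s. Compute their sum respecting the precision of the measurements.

24.08 s + 1.28 s + 52.1237 s + 26.9 s = 104.3837 s.
Addition/subtraction keeps the fewest decimal places: 24.08 → 2 decimal places, 1.28 → 2 decimal places, 52.1237 → 4 decimal places, 26.9 → 1 decimal place; limit is 1.
Rounded to 1 decimal place: 104.4 s.

104.4 s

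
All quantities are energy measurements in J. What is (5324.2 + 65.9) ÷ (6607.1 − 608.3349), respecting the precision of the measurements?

5324.2 + 65.9 = 5390.1, limited to 1 d.p. → 5 s.f.; 6607.1 − 608.3349 = 5998.7651, limited to 1 d.p. → 5 s.f.
Carrying full precision, 5390.1 ÷ 5998.7651 = 0.898534933465…; keep min(5, 5) = 5 s.f.
Rounded to 5 significant figures: 0.89853.

0.89853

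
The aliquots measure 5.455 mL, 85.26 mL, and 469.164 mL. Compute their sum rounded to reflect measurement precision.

5.455 mL + 85.26 mL + 469.164 mL = 559.879 mL.
Addition/subtraction keeps the fewest decimal places: 5.455 → 3 decimal places, 85.26 → 2 decimal places, 469.164 → 3 decimal places; limit is 2.
Rounded to 2 decimal places: 559.88 mL.

559.88 mL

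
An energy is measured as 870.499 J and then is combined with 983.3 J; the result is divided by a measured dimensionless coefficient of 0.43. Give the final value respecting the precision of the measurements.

870.499 J + 983.3 J = 1853.799 J; the sum is limited to 1 decimal place (5 s.f.).
Carrying full precision, 1853.799 ÷ 0.43 = 4311.16046512… J; 0.43 has 2 s.f., so the result keeps min(5, 2) = 2 s.f.
Rounded to 2 significant figures: 4.3 × 10³ J.

4.3 × 10³ J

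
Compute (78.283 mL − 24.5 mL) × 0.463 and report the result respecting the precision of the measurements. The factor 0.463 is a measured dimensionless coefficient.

24.9 mL

78.283 mL − 24.5 mL = 53.783 mL; the difference is limited to 1 decimal place (3 s.f.).
Carrying full precision, 53.783 × 0.463 = 24.901529 mL; 0.463 has 3 s.f., so the result keeps min(3, 3) = 3 s.f.
Rounded to 3 significant figures: 24.9 mL.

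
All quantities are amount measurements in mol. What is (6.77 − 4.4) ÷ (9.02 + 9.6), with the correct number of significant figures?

0.13

6.77 − 4.4 = 2.37, limited to 1 d.p. → 2 s.f.; 9.02 + 9.6 = 18.62, limited to 1 d.p. → 3 s.f.
Carrying full precision, 2.37 ÷ 18.62 = 0.127282491944…; keep min(2, 3) = 2 s.f.
Rounded to 2 significant figures: 0.13.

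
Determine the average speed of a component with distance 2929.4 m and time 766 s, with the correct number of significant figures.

average speed = 2929.4 m ÷ 766 s = 3.82428198433… m/s.
2929.4 has 5 significant figures; 766 has 3.
Division/multiplication keeps the fewest: 3 significant figures.
Rounded: 3.82 m/s.

3.82 m/s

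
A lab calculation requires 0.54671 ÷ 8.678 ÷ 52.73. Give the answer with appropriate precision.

0.54671 ÷ 8.678 ÷ 52.73 = 0.00119475704654…
Multiplication/division keeps the fewest significant figures: 0.54671 → 5 s.f., 8.678 → 4 s.f., 52.73 → 4 s.f.; limit is 4.
Rounded to 4 significant figures: 0.001195.

0.001195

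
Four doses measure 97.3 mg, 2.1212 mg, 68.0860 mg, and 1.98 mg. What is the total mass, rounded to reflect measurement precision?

169.5 mg

97.3 mg + 2.1212 mg + 68.0860 mg + 1.98 mg = 169.4872 mg.
Addition/subtraction keeps the fewest decimal places: 97.3 → 1 decimal place, 2.1212 → 4 decimal places, 68.0860 → 4 decimal places, 1.98 → 2 decimal places; limit is 1.
Rounded to 1 decimal place: 169.5 mg.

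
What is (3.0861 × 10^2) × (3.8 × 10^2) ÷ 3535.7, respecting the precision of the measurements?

(3.0861 × 10^2) × (3.8 × 10^2) ÷ 3535.7 = 33.16791583…
Multiplication/division keeps the fewest significant figures: 3.0861 × 10^2 → 5 s.f., 3.8 × 10^2 → 2 s.f., 3535.7 → 5 s.f.; limit is 2.
Rounded to 2 significant figures: 33.

33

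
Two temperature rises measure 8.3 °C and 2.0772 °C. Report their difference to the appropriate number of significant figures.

6.2 °C

8.3 °C − 2.0772 °C = 6.2228 °C.
Addition/subtraction keeps the fewest decimal places: 8.3 → 1 decimal place, 2.0772 → 4 decimal places; limit is 1.
Rounded to 1 decimal place: 6.2 °C.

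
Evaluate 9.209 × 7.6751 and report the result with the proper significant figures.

9.209 × 7.6751 = 70.6799959
Multiplication/division keeps the fewest significant figures: 9.209 → 4 s.f., 7.6751 → 5 s.f.; limit is 4.
Rounded to 4 significant figures: 70.68.

70.68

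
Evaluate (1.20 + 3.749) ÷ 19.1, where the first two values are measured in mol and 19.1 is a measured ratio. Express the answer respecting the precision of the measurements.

1.20 mol + 3.749 mol = 4.949 mol; the sum is limited to 2 decimal places (3 s.f.).
Carrying full precision, 4.949 ÷ 19.1 = 0.259109947644… mol; 19.1 has 3 s.f., so the result keeps min(3, 3) = 3 s.f.
Rounded to 3 significant figures: 0.259 mol.

0.259 mol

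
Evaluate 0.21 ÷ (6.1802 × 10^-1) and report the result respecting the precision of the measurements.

0.21 ÷ (6.1802 × 10^-1) = 0.339794828646…
Multiplication/division keeps the fewest significant figures: 0.21 → 2 s.f., 6.1802 × 10^-1 → 5 s.f.; limit is 2.
Rounded to 2 significant figures: 0.34.

0.34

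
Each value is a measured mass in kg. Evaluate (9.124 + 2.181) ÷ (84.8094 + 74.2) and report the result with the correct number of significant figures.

9.124 + 2.181 = 11.305, limited to 3 d.p. → 5 s.f.; 84.8094 + 74.2 = 159.0094, limited to 1 d.p. → 4 s.f.
Carrying full precision, 11.305 ÷ 159.0094 = 0.0710964257459…; keep min(5, 4) = 4 s.f.
Rounded to 4 significant figures: 0.07110.

0.07110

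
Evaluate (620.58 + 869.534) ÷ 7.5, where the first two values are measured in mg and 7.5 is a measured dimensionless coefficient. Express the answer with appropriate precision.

620.58 mg + 869.534 mg = 1490.114 mg; the sum is limited to 2 decimal places (6 s.f.).
Carrying full precision, 1490.114 ÷ 7.5 = 198.681866667… mg; 7.5 has 2 s.f., so the result keeps min(6, 2) = 2 s.f.
Rounded to 2 significant figures: 2.0 × 10² mg.

2.0 × 10² mg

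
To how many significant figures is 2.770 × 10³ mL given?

2.770 × 10³: in scientific notation every digit of the coefficient is significant.

4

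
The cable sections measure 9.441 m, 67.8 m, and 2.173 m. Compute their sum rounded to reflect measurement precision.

79.4 m

9.441 m + 67.8 m + 2.173 m = 79.414 m.
Addition/subtraction keeps the fewest decimal places: 9.441 → 3 decimal places, 67.8 → 1 decimal place, 2.173 → 3 decimal places; limit is 1.
Rounded to 1 decimal place: 79.4 m.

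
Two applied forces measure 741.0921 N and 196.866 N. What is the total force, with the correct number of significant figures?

741.0921 N + 196.866 N = 937.9581 N.
Addition/subtraction keeps the fewest decimal places: 741.0921 → 4 decimal places, 196.866 → 3 decimal places; limit is 3.
Rounded to 3 decimal places: 937.958 N.

937.958 N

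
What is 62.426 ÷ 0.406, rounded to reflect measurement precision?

154

62.426 ÷ 0.406 = 153.75862069…
Multiplication/division keeps the fewest significant figures: 62.426 → 5 s.f., 0.406 → 3 s.f.; limit is 3.
Rounded to 3 significant figures: 154.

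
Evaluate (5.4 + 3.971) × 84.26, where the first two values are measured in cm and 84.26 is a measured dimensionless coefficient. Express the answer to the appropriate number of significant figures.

7.9 × 10^2 cm

5.4 cm + 3.971 cm = 9.371 cm; the sum is limited to 1 decimal place (2 s.f.).
Carrying full precision, 9.371 × 84.26 = 789.60046 cm; 84.26 has 4 s.f., so the result keeps min(2, 4) = 2 s.f.
Rounded to 2 significant figures: 7.9 × 10^2 cm.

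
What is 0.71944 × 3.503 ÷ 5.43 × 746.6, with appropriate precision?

347

0.71944 × 3.503 ÷ 5.43 × 746.6 = 346.515665877…
Multiplication/division keeps the fewest significant figures: 0.71944 → 5 s.f., 3.503 → 4 s.f., 5.43 → 3 s.f., 746.6 → 4 s.f.; limit is 3.
Rounded to 3 significant figures: 347.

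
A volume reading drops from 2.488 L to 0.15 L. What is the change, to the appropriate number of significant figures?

2.34 L

2.488 L − 0.15 L = 2.338 L.
Addition/subtraction keeps the fewest decimal places: 2.488 → 3 decimal places, 0.15 → 2 decimal places; limit is 2.
Rounded to 2 decimal places: 2.34 L.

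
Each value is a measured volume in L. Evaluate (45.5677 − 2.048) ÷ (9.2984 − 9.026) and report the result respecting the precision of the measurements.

160.

45.5677 − 2.048 = 43.5197, limited to 3 d.p. → 5 s.f.; 9.2984 − 9.026 = 0.2724, limited to 3 d.p. → 3 s.f.
Carrying full precision, 43.5197 ÷ 0.2724 = 159.763950073…; keep min(5, 3) = 3 s.f.
Rounded to 3 significant figures: 160.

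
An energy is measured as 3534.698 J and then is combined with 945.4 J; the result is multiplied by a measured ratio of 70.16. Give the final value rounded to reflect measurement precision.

3534.698 J + 945.4 J = 4480.098 J; the sum is limited to 1 decimal place (5 s.f.).
Carrying full precision, 4480.098 × 70.16 = 314323.67568 J; 70.16 has 4 s.f., so the result keeps min(5, 4) = 4 s.f.
Rounded to 4 significant figures: 3.143 × 10^5 J.

3.143 × 10^5 J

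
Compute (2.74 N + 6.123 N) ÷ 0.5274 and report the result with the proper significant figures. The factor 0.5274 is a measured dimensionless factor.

16.8 N

2.74 N + 6.123 N = 8.863 N; the sum is limited to 2 decimal places (3 s.f.).
Carrying full precision, 8.863 ÷ 0.5274 = 16.805081532… N; 0.5274 has 4 s.f., so the result keeps min(3, 4) = 3 s.f.
Rounded to 3 significant figures: 16.8 N.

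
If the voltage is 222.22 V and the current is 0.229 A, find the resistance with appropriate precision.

970. Ω

resistance = 222.22 V ÷ 0.229 A = 970.3930131… Ω.
222.22 has 5 significant figures; 0.229 has 3.
Division/multiplication keeps the fewest: 3 significant figures.
Rounded: 970. Ω.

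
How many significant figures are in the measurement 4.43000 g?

6

4.43000: trailing zeros after a decimal point are significant.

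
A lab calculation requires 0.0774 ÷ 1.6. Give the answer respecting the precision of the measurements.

0.048

0.0774 ÷ 1.6 = 0.048375
Multiplication/division keeps the fewest significant figures: 0.0774 → 3 s.f., 1.6 → 2 s.f.; limit is 2.
Rounded to 2 significant figures: 0.048.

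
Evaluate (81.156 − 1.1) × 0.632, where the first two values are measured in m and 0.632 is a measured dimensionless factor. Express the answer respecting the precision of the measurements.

81.156 m − 1.1 m = 80.056 m; the difference is limited to 1 decimal place (3 s.f.).
Carrying full precision, 80.056 × 0.632 = 50.595392 m; 0.632 has 3 s.f., so the result keeps min(3, 3) = 3 s.f.
Rounded to 3 significant figures: 50.6 m.

50.6 m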